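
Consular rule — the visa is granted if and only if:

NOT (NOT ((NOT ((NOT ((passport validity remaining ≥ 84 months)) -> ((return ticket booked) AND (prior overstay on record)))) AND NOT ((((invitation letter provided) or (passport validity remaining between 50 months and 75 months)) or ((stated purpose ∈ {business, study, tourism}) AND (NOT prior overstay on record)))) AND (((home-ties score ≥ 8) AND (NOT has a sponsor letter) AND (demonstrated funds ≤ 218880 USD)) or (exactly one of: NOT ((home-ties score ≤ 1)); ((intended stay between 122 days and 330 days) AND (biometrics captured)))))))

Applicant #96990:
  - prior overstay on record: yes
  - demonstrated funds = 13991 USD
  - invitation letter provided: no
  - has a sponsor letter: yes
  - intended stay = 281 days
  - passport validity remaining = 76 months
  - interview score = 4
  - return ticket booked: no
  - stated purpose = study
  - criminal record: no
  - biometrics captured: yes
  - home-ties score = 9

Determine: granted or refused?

Atomic conditions:
  passport validity remaining ≥ 84 months: 76 ≥ 84 is false
  return ticket booked: no → false
  prior overstay on record: yes → true
  invitation letter provided: no → false
  passport validity remaining between 50 months and 75 months: 76 in [50, 75] is false
  stated purpose ∈ {business, study, tourism}: study is in the set → true
  NOT prior overstay on record: yes → false
  home-ties score ≥ 8: 9 ≥ 8 is true
  NOT has a sponsor letter: yes → false
  demonstrated funds ≤ 218880 USD: 13991 ≤ 218880 is true
  home-ties score ≤ 1: 9 ≤ 1 is false
  intended stay between 122 days and 330 days: 281 in [122, 330] is true
  biometrics captured: yes → true
Combine:
[1.1.1.1.1] NOT false = true
[1.1.1.1.2] false AND true = false
[1.1.1.1] true → false = false
[1.1.1] NOT false = true
[1.1.2.1.1] false OR false = false
[1.1.2.1.2] true AND false = false
[1.1.2.1] false OR false = false
[1.1.2] NOT false = true
[1.1.3.1] true AND false AND true = false
[1.1.3.2.1] NOT false = true
[1.1.3.2.2] true AND true = true
[1.1.3.2] exactly-one(true, true) = false
[1.1.3] false OR false = false
[1.1] true AND true AND false = false
[1] NOT false = true
[root] NOT true = false
Overall: false → refused

Refused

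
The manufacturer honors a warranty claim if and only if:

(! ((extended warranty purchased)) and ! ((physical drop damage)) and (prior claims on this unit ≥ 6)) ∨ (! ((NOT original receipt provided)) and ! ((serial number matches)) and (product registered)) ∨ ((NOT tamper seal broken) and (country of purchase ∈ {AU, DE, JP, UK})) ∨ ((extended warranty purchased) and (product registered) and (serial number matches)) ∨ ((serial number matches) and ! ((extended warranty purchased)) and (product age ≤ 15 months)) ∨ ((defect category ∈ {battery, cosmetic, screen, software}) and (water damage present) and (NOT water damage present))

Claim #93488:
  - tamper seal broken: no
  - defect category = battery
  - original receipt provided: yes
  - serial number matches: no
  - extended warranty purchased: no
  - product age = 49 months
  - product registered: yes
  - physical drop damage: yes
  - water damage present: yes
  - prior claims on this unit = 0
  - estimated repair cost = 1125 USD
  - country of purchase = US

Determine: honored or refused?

Honored

Atomic conditions:
  extended warranty purchased: no → false
  physical drop damage: yes → true
  prior claims on this unit ≥ 6: 0 ≥ 6 is false
  NOT original receipt provided: yes → false
  serial number matches: no → false
  product registered: yes → true
  NOT tamper seal broken: no → true
  country of purchase ∈ {AU, DE, JP, UK}: US is not in the set → false
  product age ≤ 15 months: 49 ≤ 15 is false
  defect category ∈ {battery, cosmetic, screen, software}: battery is in the set → true
  water damage present: yes → true
  NOT water damage present: yes → false
Combine:
[1.1] NOT false = true
[1.2] NOT true = false
[1] true AND false AND false = false
[2.1] NOT false = true
[2.2] NOT false = true
[2] true AND true AND true = true
[3] true AND false = false
[4] false AND true AND false = false
[5.2] NOT false = true
[5] false AND true AND false = false
[6] true AND true AND false = false
[root] false OR true OR false OR false OR false OR false = true
Overall: true → honored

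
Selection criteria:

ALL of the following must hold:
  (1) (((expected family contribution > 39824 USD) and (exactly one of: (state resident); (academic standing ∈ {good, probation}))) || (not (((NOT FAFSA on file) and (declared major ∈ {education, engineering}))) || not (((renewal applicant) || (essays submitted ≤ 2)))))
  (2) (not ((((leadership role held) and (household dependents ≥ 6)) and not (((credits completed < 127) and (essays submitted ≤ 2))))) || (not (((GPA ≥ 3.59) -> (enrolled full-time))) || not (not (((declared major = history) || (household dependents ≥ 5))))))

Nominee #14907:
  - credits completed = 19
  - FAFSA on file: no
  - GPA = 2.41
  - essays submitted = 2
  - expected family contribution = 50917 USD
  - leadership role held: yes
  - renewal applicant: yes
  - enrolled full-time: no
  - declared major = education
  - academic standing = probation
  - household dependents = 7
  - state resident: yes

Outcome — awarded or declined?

Atomic conditions:
  expected family contribution > 39824 USD: 50917 > 39824 is true
  state resident: yes → true
  academic standing ∈ {good, probation}: probation is in the set → true
  NOT FAFSA on file: no → true
  declared major ∈ {education, engineering}: education is in the set → true
  renewal applicant: yes → true
  essays submitted ≤ 2: 2 ≤ 2 is true
  leadership role held: yes → true
  household dependents ≥ 6: 7 ≥ 6 is true
  credits completed < 127: 19 < 127 is true
  GPA ≥ 3.59: 2.41 ≥ 3.59 is false
  enrolled full-time: no → false
  declared major = history: education == history is false
  household dependents ≥ 5: 7 ≥ 5 is true
Combine:
[1.1.2] exactly-one(true, true) = false
[1.1] true AND false = false
[1.2.1.1] true AND true = true
[1.2.1] NOT true = false
[1.2.2.1] true OR true = true
[1.2.2] NOT true = false
[1.2] false OR false = false
[1] false OR false = false
[2.1.1.1] true AND true = true
[2.1.1.2.1] true AND true = true
[2.1.1.2] NOT true = false
[2.1.1] true AND false = false
[2.1] NOT false = true
[2.2.1.1] false → false (antecedent false ⇒ implication holds) = true
[2.2.1] NOT true = false
[2.2.2.1.1] false OR true = true
[2.2.2.1] NOT true = false
[2.2.2] NOT false = true
[2.2] false OR true = true
[2] true OR true = true
[root] false AND true = false
Overall: false → declined

Declined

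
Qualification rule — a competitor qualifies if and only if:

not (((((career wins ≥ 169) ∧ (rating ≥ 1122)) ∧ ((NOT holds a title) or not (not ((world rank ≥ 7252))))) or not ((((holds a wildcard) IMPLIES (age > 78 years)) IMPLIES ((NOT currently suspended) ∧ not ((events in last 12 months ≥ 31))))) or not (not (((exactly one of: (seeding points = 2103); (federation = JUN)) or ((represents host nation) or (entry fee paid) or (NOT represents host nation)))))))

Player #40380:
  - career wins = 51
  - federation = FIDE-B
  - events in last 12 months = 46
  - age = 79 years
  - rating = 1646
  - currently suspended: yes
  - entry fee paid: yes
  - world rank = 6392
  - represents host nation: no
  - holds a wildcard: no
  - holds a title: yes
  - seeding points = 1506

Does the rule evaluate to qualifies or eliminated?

Eliminated

Atomic conditions:
  career wins ≥ 169: 51 ≥ 169 is false
  rating ≥ 1122: 1646 ≥ 1122 is true
  NOT holds a title: yes → false
  world rank ≥ 7252: 6392 ≥ 7252 is false
  holds a wildcard: no → false
  age > 78 years: 79 > 78 is true
  NOT currently suspended: yes → false
  events in last 12 months ≥ 31: 46 ≥ 31 is true
  seeding points = 2103: 1506 == 2103 is false
  federation = JUN: FIDE-B == JUN is false
  represents host nation: no → false
  entry fee paid: yes → true
  NOT represents host nation: no → true
Combine:
[1.1.1] false AND true = false
[1.1.2.2.1] NOT false = true
[1.1.2.2] NOT true = false
[1.1.2] false OR false = false
[1.1] false AND false = false
[1.2.1.1] false → true (antecedent false ⇒ implication holds) = true
[1.2.1.2.2] NOT true = false
[1.2.1.2] false AND false = false
[1.2.1] true → false = false
[1.2] NOT false = true
[1.3.1.1.1] exactly-one(false, false) = false
[1.3.1.1.2] false OR true OR true = true
[1.3.1.1] false OR true = true
[1.3.1] NOT true = false
[1.3] NOT false = true
[1] false OR true OR true = true
[root] NOT true = false
Overall: false → eliminated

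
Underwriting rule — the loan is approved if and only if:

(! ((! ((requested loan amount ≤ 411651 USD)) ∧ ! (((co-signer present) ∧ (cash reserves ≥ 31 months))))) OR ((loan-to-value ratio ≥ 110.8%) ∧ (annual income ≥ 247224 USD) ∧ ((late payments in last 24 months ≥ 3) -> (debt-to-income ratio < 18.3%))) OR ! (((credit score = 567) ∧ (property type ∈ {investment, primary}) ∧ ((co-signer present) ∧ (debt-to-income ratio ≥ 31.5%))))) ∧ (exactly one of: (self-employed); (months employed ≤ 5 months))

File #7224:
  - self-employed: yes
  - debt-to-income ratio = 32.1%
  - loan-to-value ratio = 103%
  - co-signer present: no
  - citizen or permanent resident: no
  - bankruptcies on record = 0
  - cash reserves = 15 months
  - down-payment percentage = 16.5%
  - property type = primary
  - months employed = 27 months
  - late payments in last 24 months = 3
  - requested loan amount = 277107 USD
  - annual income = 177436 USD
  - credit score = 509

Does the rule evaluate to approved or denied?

Approved

Atomic conditions:
  requested loan amount ≤ 411651 USD: 277107 ≤ 411651 is true
  co-signer present: no → false
  cash reserves ≥ 31 months: 15 ≥ 31 is false
  loan-to-value ratio ≥ 110.8%: 103 ≥ 110.8 is false
  annual income ≥ 247224 USD: 177436 ≥ 247224 is false
  late payments in last 24 months ≥ 3: 3 ≥ 3 is true
  debt-to-income ratio < 18.3%: 32.1 < 18.3 is false
  credit score = 567: 509 == 567 is false
  property type ∈ {investment, primary}: primary is in the set → true
  debt-to-income ratio ≥ 31.5%: 32.1 ≥ 31.5 is true
  self-employed: yes → true
  months employed ≤ 5 months: 27 ≤ 5 is false
Combine:
[1.1.1.1] NOT true = false
[1.1.1.2.1] false AND false = false
[1.1.1.2] NOT false = true
[1.1.1] false AND true = false
[1.1] NOT false = true
[1.2.3] true → false = false
[1.2] false AND false AND false = false
[1.3.1.3] false AND true = false
[1.3.1] false AND true AND false = false
[1.3] NOT false = true
[1] true OR false OR true = true
[2] exactly-one(true, false) = true
[root] true AND true = true
Overall: true → approved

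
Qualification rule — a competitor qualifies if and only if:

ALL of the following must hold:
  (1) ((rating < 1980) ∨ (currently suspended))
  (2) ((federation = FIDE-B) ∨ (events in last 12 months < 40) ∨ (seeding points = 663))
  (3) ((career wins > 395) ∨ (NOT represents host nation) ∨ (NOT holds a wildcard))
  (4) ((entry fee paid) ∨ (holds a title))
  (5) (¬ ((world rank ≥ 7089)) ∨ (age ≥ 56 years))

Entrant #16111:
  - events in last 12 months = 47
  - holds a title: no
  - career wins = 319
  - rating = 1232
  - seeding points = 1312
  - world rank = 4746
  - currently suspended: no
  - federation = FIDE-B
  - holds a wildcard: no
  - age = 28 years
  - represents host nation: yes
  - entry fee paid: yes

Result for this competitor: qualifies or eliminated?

Atomic conditions:
  rating < 1980: 1232 < 1980 is true
  currently suspended: no → false
  federation = FIDE-B: FIDE-B == FIDE-B is true
  events in last 12 months < 40: 47 < 40 is false
  seeding points = 663: 1312 == 663 is false
  career wins > 395: 319 > 395 is false
  NOT represents host nation: yes → false
  NOT holds a wildcard: no → true
  entry fee paid: yes → true
  holds a title: no → false
  world rank ≥ 7089: 4746 ≥ 7089 is false
  age ≥ 56 years: 28 ≥ 56 is false
Combine:
[1] true OR false = true
[2] true OR false OR false = true
[3] false OR false OR true = true
[4] true OR false = true
[5.1] NOT false = true
[5] true OR false = true
[root] true AND true AND true AND true AND true = true
Overall: true → qualifies

Qualifies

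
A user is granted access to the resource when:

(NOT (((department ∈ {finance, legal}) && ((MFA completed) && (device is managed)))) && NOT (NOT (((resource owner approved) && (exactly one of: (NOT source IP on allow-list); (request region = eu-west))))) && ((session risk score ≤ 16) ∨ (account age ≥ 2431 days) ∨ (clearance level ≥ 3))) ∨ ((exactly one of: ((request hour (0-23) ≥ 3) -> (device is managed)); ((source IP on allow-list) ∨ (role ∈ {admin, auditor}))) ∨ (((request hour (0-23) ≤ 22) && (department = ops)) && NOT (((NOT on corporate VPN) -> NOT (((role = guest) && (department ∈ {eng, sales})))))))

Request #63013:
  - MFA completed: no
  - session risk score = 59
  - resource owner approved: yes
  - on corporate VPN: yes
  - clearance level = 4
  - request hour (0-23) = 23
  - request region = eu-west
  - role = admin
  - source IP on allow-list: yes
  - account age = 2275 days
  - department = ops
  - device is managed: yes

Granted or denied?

Granted

Atomic conditions:
  department ∈ {finance, legal}: ops is not in the set → false
  MFA completed: no → false
  device is managed: yes → true
  resource owner approved: yes → true
  NOT source IP on allow-list: yes → false
  request region = eu-west: eu-west == eu-west is true
  session risk score ≤ 16: 59 ≤ 16 is false
  account age ≥ 2431 days: 2275 ≥ 2431 is false
  clearance level ≥ 3: 4 ≥ 3 is true
  request hour (0-23) ≥ 3: 23 ≥ 3 is true
  source IP on allow-list: yes → true
  role ∈ {admin, auditor}: admin is in the set → true
  request hour (0-23) ≤ 22: 23 ≤ 22 is false
  department = ops: ops == ops is true
  NOT on corporate VPN: yes → false
  role = guest: admin == guest is false
  department ∈ {eng, sales}: ops is not in the set → false
Combine:
[1.1.1.2] false AND true = false
[1.1.1] false AND false = false
[1.1] NOT false = true
[1.2.1.1.2] exactly-one(false, true) = true
[1.2.1.1] true AND true = true
[1.2.1] NOT true = false
[1.2] NOT false = true
[1.3] false OR false OR true = true
[1] true AND true AND true = true
[2.1.1] true → true = true
[2.1.2] true OR true = true
[2.1] exactly-one(true, true) = false
[2.2.1] false AND true = false
[2.2.2.1.2.1] false AND false = false
[2.2.2.1.2] NOT false = true
[2.2.2.1] false → true (antecedent false ⇒ implication holds) = true
[2.2.2] NOT true = false
[2.2] false AND false = false
[2] false OR false = false
[root] true OR false = true
Overall: true → granted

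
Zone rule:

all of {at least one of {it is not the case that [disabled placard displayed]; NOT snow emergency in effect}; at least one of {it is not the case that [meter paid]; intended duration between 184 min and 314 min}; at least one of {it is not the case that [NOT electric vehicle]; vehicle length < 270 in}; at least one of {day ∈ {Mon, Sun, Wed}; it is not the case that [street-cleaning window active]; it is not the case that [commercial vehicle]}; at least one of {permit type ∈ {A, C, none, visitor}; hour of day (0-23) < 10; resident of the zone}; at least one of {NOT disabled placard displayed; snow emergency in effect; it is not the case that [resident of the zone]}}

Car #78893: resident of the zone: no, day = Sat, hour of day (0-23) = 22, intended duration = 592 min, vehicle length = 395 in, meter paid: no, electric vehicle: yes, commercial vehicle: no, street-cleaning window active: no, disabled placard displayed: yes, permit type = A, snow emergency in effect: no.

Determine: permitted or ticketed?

Atomic conditions:
  disabled placard displayed: yes → true
  NOT snow emergency in effect: no → true
  meter paid: no → false
  intended duration between 184 min and 314 min: 592 in [184, 314] is false
  NOT electric vehicle: yes → false
  vehicle length < 270 in: 395 < 270 is false
  day ∈ {Mon, Sun, Wed}: Sat is not in the set → false
  street-cleaning window active: no → false
  commercial vehicle: no → false
  permit type ∈ {A, C, none, visitor}: A is in the set → true
  hour of day (0-23) < 10: 22 < 10 is false
  resident of the zone: no → false
  NOT disabled placard displayed: yes → false
  snow emergency in effect: no → false
Combine:
[1.1] NOT true = false
[1] false OR true = true
[2.1] NOT false = true
[2] true OR false = true
[3.1] NOT false = true
[3] true OR false = true
[4.2] NOT false = true
[4.3] NOT false = true
[4] false OR true OR true = true
[5] true OR false OR false = true
[6.3] NOT false = true
[6] false OR false OR true = true
[root] true AND true AND true AND true AND true AND true = true
Overall: true → permitted

Permitted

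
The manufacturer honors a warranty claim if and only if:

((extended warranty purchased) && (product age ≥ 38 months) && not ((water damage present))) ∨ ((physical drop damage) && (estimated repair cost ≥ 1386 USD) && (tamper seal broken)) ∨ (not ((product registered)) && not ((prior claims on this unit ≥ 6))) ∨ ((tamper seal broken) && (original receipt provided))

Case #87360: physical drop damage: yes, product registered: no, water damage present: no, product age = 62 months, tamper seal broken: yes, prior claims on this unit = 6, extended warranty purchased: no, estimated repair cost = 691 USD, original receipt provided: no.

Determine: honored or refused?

Refused

Atomic conditions:
  extended warranty purchased: no → false
  product age ≥ 38 months: 62 ≥ 38 is true
  water damage present: no → false
  physical drop damage: yes → true
  estimated repair cost ≥ 1386 USD: 691 ≥ 1386 is false
  tamper seal broken: yes → true
  product registered: no → false
  prior claims on this unit ≥ 6: 6 ≥ 6 is true
  original receipt provided: no → false
Combine:
[1.3] NOT false = true
[1] false AND true AND true = false
[2] true AND false AND true = false
[3.1] NOT false = true
[3.2] NOT true = false
[3] true AND false = false
[4] true AND false = false
[root] false OR false OR false OR false = false
Overall: false → refused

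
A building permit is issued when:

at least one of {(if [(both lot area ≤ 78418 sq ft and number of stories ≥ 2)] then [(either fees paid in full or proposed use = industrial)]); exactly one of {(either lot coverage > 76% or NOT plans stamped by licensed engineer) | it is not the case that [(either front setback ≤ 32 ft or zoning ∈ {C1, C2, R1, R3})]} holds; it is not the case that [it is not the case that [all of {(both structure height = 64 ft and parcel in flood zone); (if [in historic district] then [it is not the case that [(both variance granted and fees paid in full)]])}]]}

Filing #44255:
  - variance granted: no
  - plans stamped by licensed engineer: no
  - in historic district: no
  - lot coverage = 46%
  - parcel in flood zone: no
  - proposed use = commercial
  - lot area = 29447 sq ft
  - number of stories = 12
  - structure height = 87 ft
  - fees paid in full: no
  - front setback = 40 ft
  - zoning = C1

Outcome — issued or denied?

Atomic conditions:
  lot area ≤ 78418 sq ft: 29447 ≤ 78418 is true
  number of stories ≥ 2: 12 ≥ 2 is true
  fees paid in full: no → false
  proposed use = industrial: commercial == industrial is false
  lot coverage > 76%: 46 > 76 is false
  NOT plans stamped by licensed engineer: no → true
  front setback ≤ 32 ft: 40 ≤ 32 is false
  zoning ∈ {C1, C2, R1, R3}: C1 is in the set → true
  structure height = 64 ft: 87 == 64 is false
  parcel in flood zone: no → false
  in historic district: no → false
  variance granted: no → false
Combine:
[1.1] true AND true = true
[1.2] false OR false = false
[1] true → false = false
[2.1] false OR true = true
[2.2.1] false OR true = true
[2.2] NOT true = false
[2] exactly-one(true, false) = true
[3.1.1.1] false AND false = false
[3.1.1.2.2.1] false AND false = false
[3.1.1.2.2] NOT false = true
[3.1.1.2] false → true (antecedent false ⇒ implication holds) = true
[3.1.1] false AND true = false
[3.1] NOT false = true
[3] NOT true = false
[root] false OR true OR false = true
Overall: true → issued

Issued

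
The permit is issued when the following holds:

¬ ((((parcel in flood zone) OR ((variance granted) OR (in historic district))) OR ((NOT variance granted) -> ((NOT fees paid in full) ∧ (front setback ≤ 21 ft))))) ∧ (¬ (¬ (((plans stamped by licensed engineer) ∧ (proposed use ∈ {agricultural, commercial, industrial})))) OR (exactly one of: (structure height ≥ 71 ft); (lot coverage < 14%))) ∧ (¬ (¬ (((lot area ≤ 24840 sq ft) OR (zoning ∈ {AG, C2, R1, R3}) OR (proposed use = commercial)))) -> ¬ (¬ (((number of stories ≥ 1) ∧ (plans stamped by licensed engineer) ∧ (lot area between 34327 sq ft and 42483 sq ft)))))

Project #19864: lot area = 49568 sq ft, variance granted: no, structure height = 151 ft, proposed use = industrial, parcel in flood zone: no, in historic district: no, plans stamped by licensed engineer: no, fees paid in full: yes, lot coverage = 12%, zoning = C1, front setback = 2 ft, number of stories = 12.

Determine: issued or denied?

Denied

Atomic conditions:
  parcel in flood zone: no → false
  variance granted: no → false
  in historic district: no → false
  NOT variance granted: no → true
  NOT fees paid in full: yes → false
  front setback ≤ 21 ft: 2 ≤ 21 is true
  plans stamped by licensed engineer: no → false
  proposed use ∈ {agricultural, commercial, industrial}: industrial is in the set → true
  structure height ≥ 71 ft: 151 ≥ 71 is true
  lot coverage < 14%: 12 < 14 is true
  lot area ≤ 24840 sq ft: 49568 ≤ 24840 is false
  zoning ∈ {AG, C2, R1, R3}: C1 is not in the set → false
  proposed use = commercial: industrial == commercial is false
  number of stories ≥ 1: 12 ≥ 1 is true
  lot area between 34327 sq ft and 42483 sq ft: 49568 in [34327, 42483] is false
Combine:
[1.1.1.2] false OR false = false
[1.1.1] false OR false = false
[1.1.2.2] false AND true = false
[1.1.2] true → false = false
[1.1] false OR false = false
[1] NOT false = true
[2.1.1.1] false AND true = false
[2.1.1] NOT false = true
[2.1] NOT true = false
[2.2] exactly-one(true, true) = false
[2] false OR false = false
[3.1.1.1] false OR false OR false = false
[3.1.1] NOT false = true
[3.1] NOT true = false
[3.2.1.1] true AND false AND false = false
[3.2.1] NOT false = true
[3.2] NOT true = false
[3] false → false (antecedent false ⇒ implication holds) = true
[root] true AND false AND true = false
Overall: false → denied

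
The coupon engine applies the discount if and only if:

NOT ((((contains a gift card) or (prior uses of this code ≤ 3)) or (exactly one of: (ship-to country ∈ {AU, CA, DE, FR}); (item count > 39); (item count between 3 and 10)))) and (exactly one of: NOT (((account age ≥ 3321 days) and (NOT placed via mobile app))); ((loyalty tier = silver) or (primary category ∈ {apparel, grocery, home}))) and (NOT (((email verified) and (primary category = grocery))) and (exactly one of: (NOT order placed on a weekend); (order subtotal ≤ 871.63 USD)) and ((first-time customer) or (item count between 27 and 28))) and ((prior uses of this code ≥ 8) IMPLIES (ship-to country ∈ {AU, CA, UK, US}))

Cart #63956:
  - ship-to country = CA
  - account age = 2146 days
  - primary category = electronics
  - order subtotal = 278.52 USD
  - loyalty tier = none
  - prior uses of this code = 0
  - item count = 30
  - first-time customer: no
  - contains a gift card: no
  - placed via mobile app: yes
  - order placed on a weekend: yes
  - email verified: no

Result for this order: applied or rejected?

Atomic conditions:
  contains a gift card: no → false
  prior uses of this code ≤ 3: 0 ≤ 3 is true
  ship-to country ∈ {AU, CA, DE, FR}: CA is in the set → true
  item count > 39: 30 > 39 is false
  item count between 3 and 10: 30 in [3, 10] is false
  account age ≥ 3321 days: 2146 ≥ 3321 is false
  NOT placed via mobile app: yes → false
  loyalty tier = silver: none == silver is false
  primary category ∈ {apparel, grocery, home}: electronics is not in the set → false
  email verified: no → false
  primary category = grocery: electronics == grocery is false
  NOT order placed on a weekend: yes → false
  order subtotal ≤ 871.63 USD: 278.52 ≤ 871.63 is true
  first-time customer: no → false
  item count between 27 and 28: 30 in [27, 28] is false
  prior uses of this code ≥ 8: 0 ≥ 8 is false
  ship-to country ∈ {AU, CA, UK, US}: CA is in the set → true
Combine:
[1.1.1] false OR true = true
[1.1.2] exactly-one(true, false, false) = true
[1.1] true OR true = true
[1] NOT true = false
[2.1.1] false AND false = false
[2.1] NOT false = true
[2.2] false OR false = false
[2] exactly-one(true, false) = true
[3.1.1] false AND false = false
[3.1] NOT false = true
[3.2] exactly-one(false, true) = true
[3.3] false OR false = false
[3] true AND true AND false = false
[4] false → true (antecedent false ⇒ implication holds) = true
[root] false AND true AND false AND true = false
Overall: false → rejected

Rejected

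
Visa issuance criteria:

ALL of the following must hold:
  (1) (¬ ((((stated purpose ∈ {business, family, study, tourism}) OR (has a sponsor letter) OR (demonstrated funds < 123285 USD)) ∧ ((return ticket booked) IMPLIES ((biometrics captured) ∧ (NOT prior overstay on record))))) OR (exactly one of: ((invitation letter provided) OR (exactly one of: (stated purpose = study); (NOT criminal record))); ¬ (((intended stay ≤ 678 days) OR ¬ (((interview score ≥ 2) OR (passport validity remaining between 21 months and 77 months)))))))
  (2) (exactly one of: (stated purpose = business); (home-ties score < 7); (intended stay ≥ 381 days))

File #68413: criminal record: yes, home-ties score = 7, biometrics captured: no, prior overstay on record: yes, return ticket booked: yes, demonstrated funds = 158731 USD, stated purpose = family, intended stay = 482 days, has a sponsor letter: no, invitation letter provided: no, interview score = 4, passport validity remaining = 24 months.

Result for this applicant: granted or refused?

Granted

Atomic conditions:
  stated purpose ∈ {business, family, study, tourism}: family is in the set → true
  has a sponsor letter: no → false
  demonstrated funds < 123285 USD: 158731 < 123285 is false
  return ticket booked: yes → true
  biometrics captured: no → false
  NOT prior overstay on record: yes → false
  invitation letter provided: no → false
  stated purpose = study: family == study is false
  NOT criminal record: yes → false
  intended stay ≤ 678 days: 482 ≤ 678 is true
  interview score ≥ 2: 4 ≥ 2 is true
  passport validity remaining between 21 months and 77 months: 24 in [21, 77] is true
  stated purpose = business: family == business is false
  home-ties score < 7: 7 < 7 is false
  intended stay ≥ 381 days: 482 ≥ 381 is true
Combine:
[1.1.1.1] true OR false OR false = true
[1.1.1.2.2] false AND false = false
[1.1.1.2] true → false = false
[1.1.1] true AND false = false
[1.1] NOT false = true
[1.2.1.2] exactly-one(false, false) = false
[1.2.1] false OR false = false
[1.2.2.1.2.1] true OR true = true
[1.2.2.1.2] NOT true = false
[1.2.2.1] true OR false = true
[1.2.2] NOT true = false
[1.2] exactly-one(false, false) = false
[1] true OR false = true
[2] exactly-one(false, false, true) = true
[root] true AND true = true
Overall: true → granted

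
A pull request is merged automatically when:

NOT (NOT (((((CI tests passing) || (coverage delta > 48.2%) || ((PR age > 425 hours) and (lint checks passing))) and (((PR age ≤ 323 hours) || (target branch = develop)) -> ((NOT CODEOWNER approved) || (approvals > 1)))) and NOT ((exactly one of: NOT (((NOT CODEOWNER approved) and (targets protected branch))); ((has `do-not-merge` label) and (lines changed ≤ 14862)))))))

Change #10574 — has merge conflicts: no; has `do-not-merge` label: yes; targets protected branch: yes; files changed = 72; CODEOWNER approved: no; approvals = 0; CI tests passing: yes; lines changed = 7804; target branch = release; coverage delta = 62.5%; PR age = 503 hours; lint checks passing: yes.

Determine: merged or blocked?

Blocked

Atomic conditions:
  CI tests passing: yes → true
  coverage delta > 48.2%: 62.5 > 48.2 is true
  PR age > 425 hours: 503 > 425 is true
  lint checks passing: yes → true
  PR age ≤ 323 hours: 503 ≤ 323 is false
  target branch = develop: release == develop is false
  NOT CODEOWNER approved: no → true
  approvals > 1: 0 > 1 is false
  targets protected branch: yes → true
  has `do-not-merge` label: yes → true
  lines changed ≤ 14862: 7804 ≤ 14862 is true
Combine:
[1.1.1.1.3] true AND true = true
[1.1.1.1] true OR true OR true = true
[1.1.1.2.1] false OR false = false
[1.1.1.2.2] true OR false = true
[1.1.1.2] false → true (antecedent false ⇒ implication holds) = true
[1.1.1] true AND true = true
[1.1.2.1.1.1] true AND true = true
[1.1.2.1.1] NOT true = false
[1.1.2.1.2] true AND true = true
[1.1.2.1] exactly-one(false, true) = true
[1.1.2] NOT true = false
[1.1] true AND false = false
[1] NOT false = true
[root] NOT true = false
Overall: false → blocked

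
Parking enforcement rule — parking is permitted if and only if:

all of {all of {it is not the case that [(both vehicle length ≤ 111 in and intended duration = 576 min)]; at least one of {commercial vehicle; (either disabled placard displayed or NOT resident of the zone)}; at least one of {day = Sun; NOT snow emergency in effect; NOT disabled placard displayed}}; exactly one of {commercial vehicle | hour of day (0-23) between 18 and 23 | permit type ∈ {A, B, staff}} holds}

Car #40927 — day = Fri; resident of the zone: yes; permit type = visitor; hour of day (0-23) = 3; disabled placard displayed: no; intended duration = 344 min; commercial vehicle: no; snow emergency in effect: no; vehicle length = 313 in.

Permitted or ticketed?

Ticketed

Atomic conditions:
  vehicle length ≤ 111 in: 313 ≤ 111 is false
  intended duration = 576 min: 344 == 576 is false
  commercial vehicle: no → false
  disabled placard displayed: no → false
  NOT resident of the zone: yes → false
  day = Sun: Fri == Sun is false
  NOT snow emergency in effect: no → true
  NOT disabled placard displayed: no → true
  hour of day (0-23) between 18 and 23: 3 in [18, 23] is false
  permit type ∈ {A, B, staff}: visitor is not in the set → false
Combine:
[1.1.1] false AND false = false
[1.1] NOT false = true
[1.2.2] false OR false = false
[1.2] false OR false = false
[1.3] false OR true OR true = true
[1] true AND false AND true = false
[2] exactly-one(false, false, false) = false
[root] false AND false = false
Overall: false → ticketed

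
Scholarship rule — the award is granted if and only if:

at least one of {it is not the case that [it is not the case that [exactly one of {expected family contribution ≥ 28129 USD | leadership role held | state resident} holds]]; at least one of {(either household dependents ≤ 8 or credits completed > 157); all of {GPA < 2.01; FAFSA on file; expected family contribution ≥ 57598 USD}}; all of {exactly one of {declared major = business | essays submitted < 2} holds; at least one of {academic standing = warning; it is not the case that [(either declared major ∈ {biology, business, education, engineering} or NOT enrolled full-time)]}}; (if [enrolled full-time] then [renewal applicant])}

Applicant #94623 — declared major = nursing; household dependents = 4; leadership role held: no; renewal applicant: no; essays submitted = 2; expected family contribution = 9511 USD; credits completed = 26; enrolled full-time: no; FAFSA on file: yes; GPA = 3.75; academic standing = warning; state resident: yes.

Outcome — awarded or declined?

Atomic conditions:
  expected family contribution ≥ 28129 USD: 9511 ≥ 28129 is false
  leadership role held: no → false
  state resident: yes → true
  household dependents ≤ 8: 4 ≤ 8 is true
  credits completed > 157: 26 > 157 is false
  GPA < 2.01: 3.75 < 2.01 is false
  FAFSA on file: yes → true
  expected family contribution ≥ 57598 USD: 9511 ≥ 57598 is false
  declared major = business: nursing == business is false
  essays submitted < 2: 2 < 2 is false
  academic standing = warning: warning == warning is true
  declared major ∈ {biology, business, education, engineering}: nursing is not in the set → false
  NOT enrolled full-time: no → true
  enrolled full-time: no → false
  renewal applicant: no → false
Combine:
[1.1.1] exactly-one(false, false, true) = true
[1.1] NOT true = false
[1] NOT false = true
[2.1] true OR false = true
[2.2] false AND true AND false = false
[2] true OR false = true
[3.1] exactly-one(false, false) = false
[3.2.2.1] false OR true = true
[3.2.2] NOT true = false
[3.2] true OR false = true
[3] false AND true = false
[4] false → false (antecedent false ⇒ implication holds) = true
[root] true OR true OR false OR true = true
Overall: true → awarded

Awarded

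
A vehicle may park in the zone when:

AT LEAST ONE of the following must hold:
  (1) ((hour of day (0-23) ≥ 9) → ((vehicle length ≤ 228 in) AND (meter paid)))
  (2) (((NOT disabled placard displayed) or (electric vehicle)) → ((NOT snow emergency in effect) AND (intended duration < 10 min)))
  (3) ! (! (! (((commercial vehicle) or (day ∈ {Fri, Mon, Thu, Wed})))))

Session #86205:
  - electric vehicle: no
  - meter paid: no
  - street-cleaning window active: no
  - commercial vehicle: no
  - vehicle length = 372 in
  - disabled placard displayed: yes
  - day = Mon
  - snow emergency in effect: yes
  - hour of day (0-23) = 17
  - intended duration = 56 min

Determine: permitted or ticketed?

Atomic conditions:
  hour of day (0-23) ≥ 9: 17 ≥ 9 is true
  vehicle length ≤ 228 in: 372 ≤ 228 is false
  meter paid: no → false
  NOT disabled placard displayed: yes → false
  electric vehicle: no → false
  NOT snow emergency in effect: yes → false
  intended duration < 10 min: 56 < 10 is false
  commercial vehicle: no → false
  day ∈ {Fri, Mon, Thu, Wed}: Mon is in the set → true
Combine:
[1.2] false AND false = false
[1] true → false = false
[2.1] false OR false = false
[2.2] false AND false = false
[2] false → false (antecedent false ⇒ implication holds) = true
[3.1.1.1] false OR true = true
[3.1.1] NOT true = false
[3.1] NOT false = true
[3] NOT true = false
[root] false OR true OR false = true
Overall: true → permitted

Permitted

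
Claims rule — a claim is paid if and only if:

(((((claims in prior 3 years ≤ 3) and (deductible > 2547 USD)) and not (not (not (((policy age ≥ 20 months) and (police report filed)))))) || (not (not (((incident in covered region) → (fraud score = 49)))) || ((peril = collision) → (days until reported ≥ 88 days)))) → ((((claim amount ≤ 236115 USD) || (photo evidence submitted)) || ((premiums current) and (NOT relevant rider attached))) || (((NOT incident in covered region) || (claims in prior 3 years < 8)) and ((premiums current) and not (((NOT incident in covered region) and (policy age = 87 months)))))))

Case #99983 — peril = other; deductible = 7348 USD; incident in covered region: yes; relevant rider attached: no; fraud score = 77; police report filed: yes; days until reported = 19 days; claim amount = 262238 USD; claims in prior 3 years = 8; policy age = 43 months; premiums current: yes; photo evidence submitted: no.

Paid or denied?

Atomic conditions:
  claims in prior 3 years ≤ 3: 8 ≤ 3 is false
  deductible > 2547 USD: 7348 > 2547 is true
  policy age ≥ 20 months: 43 ≥ 20 is true
  police report filed: yes → true
  incident in covered region: yes → true
  fraud score = 49: 77 == 49 is false
  peril = collision: other == collision is false
  days until reported ≥ 88 days: 19 ≥ 88 is false
  claim amount ≤ 236115 USD: 262238 ≤ 236115 is false
  photo evidence submitted: no → false
  premiums current: yes → true
  NOT relevant rider attached: no → true
  NOT incident in covered region: yes → false
  claims in prior 3 years < 8: 8 < 8 is false
  policy age = 87 months: 43 == 87 is false
Combine:
[1.1.1] false AND true = false
[1.1.2.1.1.1] true AND true = true
[1.1.2.1.1] NOT true = false
[1.1.2.1] NOT false = true
[1.1.2] NOT true = false
[1.1] false AND false = false
[1.2.1.1.1] true → false = false
[1.2.1.1] NOT false = true
[1.2.1] NOT true = false
[1.2.2] false → false (antecedent false ⇒ implication holds) = true
[1.2] false OR true = true
[1] false OR true = true
[2.1.1] false OR false = false
[2.1.2] true AND true = true
[2.1] false OR true = true
[2.2.1] false OR false = false
[2.2.2.2.1] false AND false = false
[2.2.2.2] NOT false = true
[2.2.2] true AND true = true
[2.2] false AND true = false
[2] true OR false = true
[root] true → true = true
Overall: true → paid

Paid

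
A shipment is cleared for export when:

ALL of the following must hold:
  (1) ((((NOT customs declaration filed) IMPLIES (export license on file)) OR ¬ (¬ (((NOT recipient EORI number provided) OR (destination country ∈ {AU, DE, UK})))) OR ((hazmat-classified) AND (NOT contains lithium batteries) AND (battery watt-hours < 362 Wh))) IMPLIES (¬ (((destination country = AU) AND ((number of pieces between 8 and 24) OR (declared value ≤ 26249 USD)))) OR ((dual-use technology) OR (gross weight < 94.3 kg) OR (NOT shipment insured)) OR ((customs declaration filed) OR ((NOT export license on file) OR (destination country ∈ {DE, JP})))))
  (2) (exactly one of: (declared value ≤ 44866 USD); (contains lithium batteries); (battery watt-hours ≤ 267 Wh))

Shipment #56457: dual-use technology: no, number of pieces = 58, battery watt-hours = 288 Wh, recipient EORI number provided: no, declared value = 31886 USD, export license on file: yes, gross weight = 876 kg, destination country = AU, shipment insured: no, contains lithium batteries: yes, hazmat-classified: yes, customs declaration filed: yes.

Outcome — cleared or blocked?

Atomic conditions:
  NOT customs declaration filed: yes → false
  export license on file: yes → true
  NOT recipient EORI number provided: no → true
  destination country ∈ {AU, DE, UK}: AU is in the set → true
  hazmat-classified: yes → true
  NOT contains lithium batteries: yes → false
  battery watt-hours < 362 Wh: 288 < 362 is true
  destination country = AU: AU == AU is true
  number of pieces between 8 and 24: 58 in [8, 24] is false
  declared value ≤ 26249 USD: 31886 ≤ 26249 is false
  dual-use technology: no → false
  gross weight < 94.3 kg: 876 < 94.3 is false
  NOT shipment insured: no → true
  customs declaration filed: yes → true
  NOT export license on file: yes → false
  destination country ∈ {DE, JP}: AU is not in the set → false
  declared value ≤ 44866 USD: 31886 ≤ 44866 is true
  contains lithium batteries: yes → true
  battery watt-hours ≤ 267 Wh: 288 ≤ 267 is false
Combine:
[1.1.1] false → true (antecedent false ⇒ implication holds) = true
[1.1.2.1.1] true OR true = true
[1.1.2.1] NOT true = false
[1.1.2] NOT false = true
[1.1.3] true AND false AND true = false
[1.1] true OR true OR false = true
[1.2.1.1.2] false OR false = false
[1.2.1.1] true AND false = false
[1.2.1] NOT false = true
[1.2.2] false OR false OR true = true
[1.2.3.2] false OR false = false
[1.2.3] true OR false = true
[1.2] true OR true OR true = true
[1] true → true = true
[2] exactly-one(true, true, false) = false
[root] true AND false = false
Overall: false → blocked

Blocked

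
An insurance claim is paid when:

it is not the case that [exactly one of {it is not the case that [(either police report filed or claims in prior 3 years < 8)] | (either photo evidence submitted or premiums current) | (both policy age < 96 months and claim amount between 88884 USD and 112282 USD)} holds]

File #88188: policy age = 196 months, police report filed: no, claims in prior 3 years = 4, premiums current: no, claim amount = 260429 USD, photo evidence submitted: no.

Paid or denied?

Atomic conditions:
  police report filed: no → false
  claims in prior 3 years < 8: 4 < 8 is true
  photo evidence submitted: no → false
  premiums current: no → false
  policy age < 96 months: 196 < 96 is false
  claim amount between 88884 USD and 112282 USD: 260429 in [88884, 112282] is false
Combine:
[1.1.1] false OR true = true
[1.1] NOT true = false
[1.2] false OR false = false
[1.3] false AND false = false
[1] exactly-one(false, false, false) = false
[root] NOT false = true
Overall: true → paid

Paid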